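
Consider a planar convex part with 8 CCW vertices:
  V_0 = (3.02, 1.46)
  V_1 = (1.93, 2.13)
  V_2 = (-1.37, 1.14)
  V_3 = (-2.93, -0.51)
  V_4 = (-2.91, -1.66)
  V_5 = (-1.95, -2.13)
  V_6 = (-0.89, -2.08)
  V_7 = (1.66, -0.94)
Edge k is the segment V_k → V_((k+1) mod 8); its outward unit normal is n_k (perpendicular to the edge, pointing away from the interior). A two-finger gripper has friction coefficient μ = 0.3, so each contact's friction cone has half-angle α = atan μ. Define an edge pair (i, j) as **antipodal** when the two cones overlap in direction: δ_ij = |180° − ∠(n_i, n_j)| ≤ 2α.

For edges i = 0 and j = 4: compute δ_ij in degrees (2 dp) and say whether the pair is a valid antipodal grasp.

δ = 5.49°, valid

α = atan 0.3 = 16.70°;  2α = 33.40°
edge 0: e_0 = (-1.09, +0.67);  n_0 = (+0.5237, +0.8519)
edge 4: e_4 = (+0.96, -0.47);  n_4 = (-0.4397, -0.8981)
∠(n_0, n_4) = 174.51°
δ = |180° − 174.51°| = 5.49°
5.49° ≤ 2α = 33.40°  →  valid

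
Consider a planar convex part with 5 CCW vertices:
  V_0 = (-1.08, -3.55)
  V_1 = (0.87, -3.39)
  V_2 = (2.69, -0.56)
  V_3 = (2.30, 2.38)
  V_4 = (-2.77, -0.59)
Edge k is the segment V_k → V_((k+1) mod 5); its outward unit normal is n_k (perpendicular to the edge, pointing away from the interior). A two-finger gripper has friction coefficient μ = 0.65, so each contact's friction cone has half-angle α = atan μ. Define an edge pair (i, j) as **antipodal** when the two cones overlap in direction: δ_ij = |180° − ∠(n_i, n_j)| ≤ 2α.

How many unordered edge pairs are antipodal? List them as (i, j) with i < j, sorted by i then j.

α = atan 0.65 = 33.02°;  2α = 66.05°
n_0 = (+0.0818, -0.9967)
n_1 = (+0.8411, -0.5409)
n_2 = (+0.9913, +0.1315)
n_3 = (-0.5055, +0.8629)
n_4 = (-0.8684, -0.4958)
  (0,1): δ = 127.44°  ·
  (0,2): δ = 87.13°  ·
  (0,3): δ = 25.67°  ✓
  (0,4): δ = 115.03°  ·
  (1,2): δ = 139.70°  ·
  (1,3): δ = 26.89°  ✓
  (1,4): δ = 62.47°  ✓
  (2,3): δ = 67.19°  ·
  (2,4): δ = 22.17°  ✓
  (3,4): δ = 90.64°  ·
antipodal pairs: 4

count = 4; pairs: (0,3), (1,3), (1,4), (2,4)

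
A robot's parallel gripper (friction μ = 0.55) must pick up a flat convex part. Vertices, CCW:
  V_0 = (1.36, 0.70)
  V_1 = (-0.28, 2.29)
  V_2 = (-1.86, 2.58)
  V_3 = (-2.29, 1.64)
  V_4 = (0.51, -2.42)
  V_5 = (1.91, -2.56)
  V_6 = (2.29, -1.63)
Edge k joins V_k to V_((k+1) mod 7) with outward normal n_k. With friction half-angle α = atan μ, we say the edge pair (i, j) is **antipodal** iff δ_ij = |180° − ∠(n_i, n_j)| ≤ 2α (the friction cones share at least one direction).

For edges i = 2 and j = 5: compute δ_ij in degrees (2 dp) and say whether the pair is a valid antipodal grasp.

α = atan 0.55 = 28.81°;  2α = 57.62°
edge 2: e_2 = (-0.43, -0.94);  n_2 = (-0.9094, +0.4160)
edge 5: e_5 = (+0.38, +0.93);  n_5 = (+0.9257, -0.3782)
∠(n_2, n_5) = 177.64°
δ = |180° − 177.64°| = 2.36°
2.36° ≤ 2α = 57.62°  →  valid

δ = 2.36°, valid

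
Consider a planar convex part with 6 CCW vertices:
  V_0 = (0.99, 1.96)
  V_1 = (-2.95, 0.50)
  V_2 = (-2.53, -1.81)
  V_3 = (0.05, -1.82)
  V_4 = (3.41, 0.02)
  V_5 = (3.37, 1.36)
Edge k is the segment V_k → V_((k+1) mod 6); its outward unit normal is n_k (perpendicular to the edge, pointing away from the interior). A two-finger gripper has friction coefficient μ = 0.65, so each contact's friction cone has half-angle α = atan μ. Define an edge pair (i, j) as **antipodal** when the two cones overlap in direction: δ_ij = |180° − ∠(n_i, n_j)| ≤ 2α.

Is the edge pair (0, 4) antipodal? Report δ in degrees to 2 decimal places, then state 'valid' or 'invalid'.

α = atan 0.65 = 33.02°;  2α = 66.05°
edge 0: e_0 = (-3.94, -1.46);  n_0 = (-0.3475, +0.9377)
edge 4: e_4 = (-0.04, +1.34);  n_4 = (+0.9996, +0.0298)
∠(n_0, n_4) = 108.62°
δ = |180° − 108.62°| = 71.38°
71.38° > 2α = 66.05°  →  invalid

δ = 71.38°, invalid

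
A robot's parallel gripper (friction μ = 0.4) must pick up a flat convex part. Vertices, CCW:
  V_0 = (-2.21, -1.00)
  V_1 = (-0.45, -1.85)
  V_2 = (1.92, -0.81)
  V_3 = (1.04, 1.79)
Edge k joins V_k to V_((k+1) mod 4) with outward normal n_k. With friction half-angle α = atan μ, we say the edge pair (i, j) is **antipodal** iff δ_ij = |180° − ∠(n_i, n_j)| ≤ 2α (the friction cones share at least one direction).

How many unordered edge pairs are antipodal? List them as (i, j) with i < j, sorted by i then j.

α = atan 0.4 = 21.80°;  2α = 43.60°
n_0 = (-0.4349, -0.9005)
n_1 = (+0.4018, -0.9157)
n_2 = (+0.9472, +0.3206)
n_3 = (-0.6514, +0.7588)
  (0,1): δ = 130.53°  ·
  (0,2): δ = 45.52°  ·
  (0,3): δ = 66.42°  ·
  (1,2): δ = 94.99°  ·
  (1,3): δ = 16.95°  ✓
  (2,3): δ = 68.05°  ·
antipodal pairs: 1

count = 1; pairs: (1,3)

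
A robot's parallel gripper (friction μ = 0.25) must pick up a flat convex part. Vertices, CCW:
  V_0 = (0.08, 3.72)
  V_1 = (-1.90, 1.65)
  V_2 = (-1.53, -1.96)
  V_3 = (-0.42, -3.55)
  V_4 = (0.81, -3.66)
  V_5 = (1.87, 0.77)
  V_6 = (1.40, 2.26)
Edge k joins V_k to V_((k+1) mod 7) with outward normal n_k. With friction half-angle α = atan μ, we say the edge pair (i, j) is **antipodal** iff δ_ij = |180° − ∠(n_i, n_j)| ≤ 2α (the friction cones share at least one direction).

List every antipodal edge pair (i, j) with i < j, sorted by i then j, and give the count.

α = atan 0.25 = 14.04°;  2α = 28.07°
n_0 = (-0.7226, +0.6912)
n_1 = (-0.9948, -0.1020)
n_2 = (-0.8200, -0.5724)
n_3 = (-0.0891, -0.9960)
n_4 = (+0.9725, -0.2327)
n_5 = (+0.9537, +0.3008)
n_6 = (+0.7418, +0.6706)
  (0,1): δ = 130.42°  ·
  (0,2): δ = 101.35°  ·
  (0,3): δ = 51.38°  ·
  (0,4): δ = 30.27°  ·
  (0,5): δ = 61.23°  ·
  (0,6): δ = 85.84°  ·
  (1,2): δ = 150.93°  ·
  (1,3): δ = 100.96°  ·
  (1,4): δ = 19.31°  ✓
  (1,5): δ = 11.66°  ✓
  (1,6): δ = 36.27°  ·
  (2,3): δ = 130.03°  ·
  (2,4): δ = 48.38°  ·
  (2,5): δ = 17.41°  ✓
  (2,6): δ = 7.20°  ✓
  (3,4): δ = 98.35°  ·
  (3,5): δ = 67.38°  ·
  (3,6): δ = 42.77°  ·
  (4,5): δ = 149.04°  ·
  (4,6): δ = 124.43°  ·
  (5,6): δ = 155.39°  ·
antipodal pairs: 4

count = 4; pairs: (1,4), (1,5), (2,5), (2,6)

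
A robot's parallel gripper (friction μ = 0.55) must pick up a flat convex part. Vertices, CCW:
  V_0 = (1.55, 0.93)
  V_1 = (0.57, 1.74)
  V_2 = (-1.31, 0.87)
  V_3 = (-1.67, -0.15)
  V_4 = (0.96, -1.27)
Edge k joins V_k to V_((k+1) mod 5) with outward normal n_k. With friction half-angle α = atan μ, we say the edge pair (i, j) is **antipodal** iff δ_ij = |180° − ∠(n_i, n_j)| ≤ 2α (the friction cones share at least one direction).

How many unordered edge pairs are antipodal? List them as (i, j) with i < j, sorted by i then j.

count = 4; pairs: (0,3), (1,3), (1,4), (2,4)

α = atan 0.55 = 28.81°;  2α = 57.62°
n_0 = (+0.6371, +0.7708)
n_1 = (-0.4200, +0.9075)
n_2 = (-0.9430, +0.3328)
n_3 = (-0.3918, -0.9200)
n_4 = (+0.9659, -0.2590)
  (0,1): δ = 115.59°  ·
  (0,2): δ = 69.87°  ·
  (0,3): δ = 16.51°  ✓
  (0,4): δ = 114.56°  ·
  (1,2): δ = 134.27°  ·
  (1,3): δ = 47.90°  ✓
  (1,4): δ = 50.15°  ✓
  (2,3): δ = 93.63°  ·
  (2,4): δ = 4.43°  ✓
  (3,4): δ = 81.95°  ·
antipodal pairs: 4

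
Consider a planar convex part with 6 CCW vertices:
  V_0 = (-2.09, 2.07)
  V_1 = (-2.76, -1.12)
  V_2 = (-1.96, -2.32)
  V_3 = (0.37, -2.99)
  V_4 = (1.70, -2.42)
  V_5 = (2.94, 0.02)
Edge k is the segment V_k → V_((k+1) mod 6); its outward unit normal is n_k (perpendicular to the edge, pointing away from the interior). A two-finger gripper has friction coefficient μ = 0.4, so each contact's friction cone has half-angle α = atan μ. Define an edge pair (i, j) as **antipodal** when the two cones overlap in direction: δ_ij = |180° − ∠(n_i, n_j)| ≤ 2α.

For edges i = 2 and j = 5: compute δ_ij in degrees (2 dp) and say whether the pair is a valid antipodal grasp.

δ = 6.13°, valid

α = atan 0.4 = 21.80°;  2α = 43.60°
edge 2: e_2 = (+2.33, -0.67);  n_2 = (-0.2764, -0.9611)
edge 5: e_5 = (-5.03, +2.05);  n_5 = (+0.3774, +0.9260)
∠(n_2, n_5) = 173.87°
δ = |180° − 173.87°| = 6.13°
6.13° ≤ 2α = 43.60°  →  valid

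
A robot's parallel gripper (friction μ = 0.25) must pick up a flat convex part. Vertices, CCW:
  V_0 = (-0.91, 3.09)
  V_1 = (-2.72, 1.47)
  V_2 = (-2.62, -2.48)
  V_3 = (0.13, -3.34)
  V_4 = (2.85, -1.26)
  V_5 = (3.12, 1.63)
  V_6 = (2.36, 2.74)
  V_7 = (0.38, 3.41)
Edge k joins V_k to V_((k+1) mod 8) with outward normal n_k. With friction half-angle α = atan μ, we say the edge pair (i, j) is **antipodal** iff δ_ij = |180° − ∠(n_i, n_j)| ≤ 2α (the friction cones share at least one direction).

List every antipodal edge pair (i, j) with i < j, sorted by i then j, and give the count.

α = atan 0.25 = 14.04°;  2α = 28.07°
n_0 = (-0.6669, +0.7451)
n_1 = (-0.9997, -0.0253)
n_2 = (-0.2985, -0.9544)
n_3 = (+0.6075, -0.7944)
n_4 = (+0.9957, -0.0930)
n_5 = (+0.8251, +0.5650)
n_6 = (+0.3205, +0.9472)
n_7 = (-0.2408, +0.9706)
  (0,1): δ = 130.38°  ·
  (0,2): δ = 59.20°  ·
  (0,3): δ = 4.42°  ✓
  (0,4): δ = 42.83°  ·
  (0,5): δ = 82.57°  ·
  (0,6): δ = 119.48°  ·
  (0,7): δ = 152.10°  ·
  (1,2): δ = 108.82°  ·
  (1,3): δ = 54.04°  ·
  (1,4): δ = 6.79°  ✓
  (1,5): δ = 32.95°  ·
  (1,6): δ = 69.85°  ·
  (1,7): δ = 102.48°  ·
  (2,3): δ = 125.23°  ·
  (2,4): δ = 77.97°  ·
  (2,5): δ = 38.24°  ·
  (2,6): δ = 1.33°  ✓
  (2,7): δ = 31.30°  ·
  (3,4): δ = 132.74°  ·
  (3,5): δ = 93.01°  ·
  (3,6): δ = 56.10°  ·
  (3,7): δ = 23.47°  ✓
  (4,5): δ = 140.26°  ·
  (4,6): δ = 103.36°  ·
  (4,7): δ = 70.73°  ·
  (5,6): δ = 143.09°  ·
  (5,7): δ = 110.47°  ·
  (6,7): δ = 147.37°  ·
antipodal pairs: 4

count = 4; pairs: (0,3), (1,4), (2,6), (3,7)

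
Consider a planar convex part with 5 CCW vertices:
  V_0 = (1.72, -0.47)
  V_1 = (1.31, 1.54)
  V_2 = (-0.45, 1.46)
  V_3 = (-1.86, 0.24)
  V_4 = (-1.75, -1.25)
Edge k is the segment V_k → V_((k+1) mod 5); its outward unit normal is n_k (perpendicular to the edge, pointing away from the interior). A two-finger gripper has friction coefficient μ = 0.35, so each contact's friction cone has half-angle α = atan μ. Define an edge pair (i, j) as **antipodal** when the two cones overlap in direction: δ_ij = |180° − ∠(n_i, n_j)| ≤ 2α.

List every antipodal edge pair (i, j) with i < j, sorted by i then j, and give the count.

α = atan 0.35 = 19.29°;  2α = 38.58°
n_0 = (+0.9798, +0.1999)
n_1 = (-0.0454, +0.9990)
n_2 = (-0.6543, +0.7562)
n_3 = (-0.9973, -0.0736)
n_4 = (+0.2193, -0.9757)
  (0,1): δ = 98.93°  ·
  (0,2): δ = 60.66°  ·
  (0,3): δ = 7.31°  ✓
  (0,4): δ = 91.14°  ·
  (1,2): δ = 141.73°  ·
  (1,3): δ = 88.38°  ·
  (1,4): δ = 10.07°  ✓
  (2,3): δ = 126.65°  ·
  (2,4): δ = 28.20°  ✓
  (3,4): δ = 81.55°  ·
antipodal pairs: 3

count = 3; pairs: (0,3), (1,4), (2,4)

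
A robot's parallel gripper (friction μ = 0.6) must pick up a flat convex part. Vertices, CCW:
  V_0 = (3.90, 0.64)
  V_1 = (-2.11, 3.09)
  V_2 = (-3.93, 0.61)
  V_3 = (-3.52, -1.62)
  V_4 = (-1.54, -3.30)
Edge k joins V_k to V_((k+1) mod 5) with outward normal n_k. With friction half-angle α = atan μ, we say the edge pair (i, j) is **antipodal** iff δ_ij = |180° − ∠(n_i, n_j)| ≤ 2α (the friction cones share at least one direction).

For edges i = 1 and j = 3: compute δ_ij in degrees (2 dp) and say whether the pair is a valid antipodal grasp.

α = atan 0.6 = 30.96°;  2α = 61.93°
edge 1: e_1 = (-1.82, -2.48);  n_1 = (-0.8062, +0.5916)
edge 3: e_3 = (+1.98, -1.68);  n_3 = (-0.6470, -0.7625)
∠(n_1, n_3) = 85.96°
δ = |180° − 85.96°| = 94.04°
94.04° > 2α = 61.93°  →  invalid

δ = 94.04°, invalid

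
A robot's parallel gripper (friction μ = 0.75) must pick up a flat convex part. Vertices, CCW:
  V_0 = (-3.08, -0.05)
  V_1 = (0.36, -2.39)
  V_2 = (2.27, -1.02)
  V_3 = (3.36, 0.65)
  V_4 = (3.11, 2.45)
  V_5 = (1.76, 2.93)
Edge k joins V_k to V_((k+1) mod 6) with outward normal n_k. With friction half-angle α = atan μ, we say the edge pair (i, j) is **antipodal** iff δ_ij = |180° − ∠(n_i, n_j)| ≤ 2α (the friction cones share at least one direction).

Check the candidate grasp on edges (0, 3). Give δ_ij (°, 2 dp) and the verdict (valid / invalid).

α = atan 0.75 = 36.87°;  2α = 73.74°
edge 0: e_0 = (+3.44, -2.34);  n_0 = (-0.5624, -0.8268)
edge 3: e_3 = (-0.25, +1.80);  n_3 = (+0.9905, +0.1376)
∠(n_0, n_3) = 132.13°
δ = |180° − 132.13°| = 47.87°
47.87° ≤ 2α = 73.74°  →  valid

δ = 47.87°, valid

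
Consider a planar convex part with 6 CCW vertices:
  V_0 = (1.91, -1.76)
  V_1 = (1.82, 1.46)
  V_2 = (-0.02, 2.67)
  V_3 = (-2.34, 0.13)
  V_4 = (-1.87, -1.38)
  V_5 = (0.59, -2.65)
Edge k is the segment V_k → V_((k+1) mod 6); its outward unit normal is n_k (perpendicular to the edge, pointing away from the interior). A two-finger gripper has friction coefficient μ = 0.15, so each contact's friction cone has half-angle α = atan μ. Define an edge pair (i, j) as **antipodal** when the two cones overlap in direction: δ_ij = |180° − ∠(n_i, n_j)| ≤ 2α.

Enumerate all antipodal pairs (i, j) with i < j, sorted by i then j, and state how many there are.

α = atan 0.15 = 8.53°;  2α = 17.06°
n_0 = (+0.9996, +0.0279)
n_1 = (+0.5494, +0.8355)
n_2 = (-0.7384, +0.6744)
n_3 = (-0.9548, -0.2972)
n_4 = (-0.4587, -0.8886)
n_5 = (+0.5590, -0.8291)
  (0,1): δ = 124.93°  ·
  (0,2): δ = 44.01°  ·
  (0,3): δ = 15.69°  ✓
  (0,4): δ = 61.09°  ·
  (0,5): δ = 122.39°  ·
  (1,2): δ = 99.08°  ·
  (1,3): δ = 39.38°  ·
  (1,4): δ = 6.02°  ✓
  (1,5): δ = 67.32°  ·
  (2,3): δ = 120.30°  ·
  (2,4): δ = 74.90°  ·
  (2,5): δ = 13.60°  ✓
  (3,4): δ = 134.59°  ·
  (3,5): δ = 73.30°  ·
  (4,5): δ = 118.70°  ·
antipodal pairs: 3

count = 3; pairs: (0,3), (1,4), (2,5)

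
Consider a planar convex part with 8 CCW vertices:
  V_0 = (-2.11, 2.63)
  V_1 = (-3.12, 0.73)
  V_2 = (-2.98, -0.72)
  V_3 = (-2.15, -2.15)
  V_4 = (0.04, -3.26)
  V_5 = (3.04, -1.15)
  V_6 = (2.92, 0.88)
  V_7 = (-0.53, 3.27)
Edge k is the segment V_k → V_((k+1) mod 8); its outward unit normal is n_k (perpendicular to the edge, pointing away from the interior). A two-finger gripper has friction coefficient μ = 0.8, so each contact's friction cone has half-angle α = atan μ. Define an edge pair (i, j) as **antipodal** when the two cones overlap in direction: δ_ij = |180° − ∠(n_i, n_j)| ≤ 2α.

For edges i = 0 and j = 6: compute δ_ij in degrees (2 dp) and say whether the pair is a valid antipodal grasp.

α = atan 0.8 = 38.66°;  2α = 77.32°
edge 0: e_0 = (-1.01, -1.90);  n_0 = (-0.8830, +0.4694)
edge 6: e_6 = (-3.45, +2.39);  n_6 = (+0.5695, +0.8220)
∠(n_0, n_6) = 96.72°
δ = |180° − 96.72°| = 83.28°
83.28° > 2α = 77.32°  →  invalid

δ = 83.28°, invalid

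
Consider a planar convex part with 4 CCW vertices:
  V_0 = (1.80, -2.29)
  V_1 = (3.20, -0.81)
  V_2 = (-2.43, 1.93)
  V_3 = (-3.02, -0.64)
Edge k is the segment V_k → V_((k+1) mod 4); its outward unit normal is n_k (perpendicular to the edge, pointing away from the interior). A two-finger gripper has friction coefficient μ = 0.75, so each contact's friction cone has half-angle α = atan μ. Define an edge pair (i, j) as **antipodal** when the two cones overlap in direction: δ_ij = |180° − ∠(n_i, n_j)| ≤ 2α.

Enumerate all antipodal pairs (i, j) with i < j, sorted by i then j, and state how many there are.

count = 3; pairs: (0,1), (0,2), (1,3)

α = atan 0.75 = 36.87°;  2α = 73.74°
n_0 = (+0.7265, -0.6872)
n_1 = (+0.4376, +0.8992)
n_2 = (-0.9746, +0.2238)
n_3 = (-0.3239, -0.9461)
  (0,1): δ = 72.54°  ✓
  (0,2): δ = 30.48°  ✓
  (0,3): δ = 114.51°  ·
  (1,2): δ = 76.98°  ·
  (1,3): δ = 7.05°  ✓
  (2,3): δ = 95.97°  ·
antipodal pairs: 3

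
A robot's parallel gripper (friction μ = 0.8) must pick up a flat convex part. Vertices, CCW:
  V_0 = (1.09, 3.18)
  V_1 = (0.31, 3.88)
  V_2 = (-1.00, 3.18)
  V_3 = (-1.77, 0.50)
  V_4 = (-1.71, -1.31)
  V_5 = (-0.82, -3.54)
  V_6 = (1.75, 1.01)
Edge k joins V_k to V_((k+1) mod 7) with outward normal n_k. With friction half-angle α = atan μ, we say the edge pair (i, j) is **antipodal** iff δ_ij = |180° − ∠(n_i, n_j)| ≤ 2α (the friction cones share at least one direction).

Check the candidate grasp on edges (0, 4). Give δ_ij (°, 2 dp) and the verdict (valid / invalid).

α = atan 0.8 = 38.66°;  2α = 77.32°
edge 0: e_0 = (-0.78, +0.70);  n_0 = (+0.6679, +0.7442)
edge 4: e_4 = (+0.89, -2.23);  n_4 = (-0.9288, -0.3707)
∠(n_0, n_4) = 153.66°
δ = |180° − 153.66°| = 26.34°
26.34° ≤ 2α = 77.32°  →  valid

δ = 26.34°, valid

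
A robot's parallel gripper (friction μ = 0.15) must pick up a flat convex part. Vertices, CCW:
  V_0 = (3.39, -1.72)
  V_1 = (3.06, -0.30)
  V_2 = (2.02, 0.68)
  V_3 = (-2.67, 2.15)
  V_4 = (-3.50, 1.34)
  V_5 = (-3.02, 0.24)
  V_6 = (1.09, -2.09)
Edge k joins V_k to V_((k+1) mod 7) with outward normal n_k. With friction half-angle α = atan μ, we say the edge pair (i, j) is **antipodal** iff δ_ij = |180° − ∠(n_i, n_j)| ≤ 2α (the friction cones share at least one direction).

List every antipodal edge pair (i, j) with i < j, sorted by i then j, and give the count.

count = 3; pairs: (0,4), (1,5), (2,5)

α = atan 0.15 = 8.53°;  2α = 17.06°
n_0 = (+0.9740, +0.2264)
n_1 = (+0.6858, +0.7278)
n_2 = (+0.2991, +0.9542)
n_3 = (-0.6984, +0.7157)
n_4 = (-0.9165, -0.3999)
n_5 = (-0.4932, -0.8699)
n_6 = (+0.1588, -0.9873)
  (0,1): δ = 146.38°  ·
  (0,2): δ = 120.49°  ·
  (0,3): δ = 58.78°  ·
  (0,4): δ = 10.49°  ✓
  (0,5): δ = 47.37°  ·
  (0,6): δ = 86.06°  ·
  (1,2): δ = 154.10°  ·
  (1,3): δ = 92.40°  ·
  (1,4): δ = 23.13°  ·
  (1,5): δ = 13.75°  ✓
  (1,6): δ = 52.44°  ·
  (2,3): δ = 118.30°  ·
  (2,4): δ = 49.02°  ·
  (2,5): δ = 12.15°  ✓
  (2,6): δ = 26.54°  ·
  (3,4): δ = 110.73°  ·
  (3,5): δ = 73.85°  ·
  (3,6): δ = 35.16°  ·
  (4,5): δ = 143.12°  ·
  (4,6): δ = 104.44°  ·
  (5,6): δ = 141.31°  ·
antipodal pairs: 3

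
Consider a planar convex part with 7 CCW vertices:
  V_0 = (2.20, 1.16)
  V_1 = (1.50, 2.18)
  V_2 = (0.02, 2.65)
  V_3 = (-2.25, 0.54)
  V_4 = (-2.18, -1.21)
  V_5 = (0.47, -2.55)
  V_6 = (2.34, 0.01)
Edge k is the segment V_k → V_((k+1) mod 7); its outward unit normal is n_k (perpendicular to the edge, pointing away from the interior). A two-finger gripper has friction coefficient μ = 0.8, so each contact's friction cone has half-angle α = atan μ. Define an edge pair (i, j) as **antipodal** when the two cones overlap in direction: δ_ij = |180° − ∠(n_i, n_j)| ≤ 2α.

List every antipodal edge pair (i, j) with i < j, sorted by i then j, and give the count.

α = atan 0.8 = 38.66°;  2α = 77.32°
n_0 = (+0.8245, +0.5658)
n_1 = (+0.3027, +0.9531)
n_2 = (-0.6808, +0.7324)
n_3 = (-0.9992, -0.0400)
n_4 = (-0.4513, -0.8924)
n_5 = (+0.8075, -0.5899)
n_6 = (+0.9927, +0.1208)
  (0,1): δ = 142.08°  ·
  (0,2): δ = 81.55°  ·
  (0,3): δ = 32.17°  ✓
  (0,4): δ = 28.72°  ✓
  (0,5): δ = 109.39°  ·
  (0,6): δ = 152.48°  ·
  (1,2): δ = 119.47°  ·
  (1,3): δ = 70.09°  ✓
  (1,4): δ = 9.21°  ✓
  (1,5): δ = 71.47°  ✓
  (1,6): δ = 114.56°  ·
  (2,3): δ = 130.62°  ·
  (2,4): δ = 69.73°  ✓
  (2,5): δ = 10.95°  ✓
  (2,6): δ = 54.03°  ✓
  (3,4): δ = 119.11°  ·
  (3,5): δ = 38.44°  ✓
  (3,6): δ = 4.65°  ✓
  (4,5): δ = 99.32°  ·
  (4,6): δ = 56.24°  ✓
  (5,6): δ = 136.91°  ·
antipodal pairs: 11

count = 11; pairs: (0,3), (0,4), (1,3), (1,4), (1,5), (2,4), (2,5), (2,6), (3,5), (3,6), (4,6)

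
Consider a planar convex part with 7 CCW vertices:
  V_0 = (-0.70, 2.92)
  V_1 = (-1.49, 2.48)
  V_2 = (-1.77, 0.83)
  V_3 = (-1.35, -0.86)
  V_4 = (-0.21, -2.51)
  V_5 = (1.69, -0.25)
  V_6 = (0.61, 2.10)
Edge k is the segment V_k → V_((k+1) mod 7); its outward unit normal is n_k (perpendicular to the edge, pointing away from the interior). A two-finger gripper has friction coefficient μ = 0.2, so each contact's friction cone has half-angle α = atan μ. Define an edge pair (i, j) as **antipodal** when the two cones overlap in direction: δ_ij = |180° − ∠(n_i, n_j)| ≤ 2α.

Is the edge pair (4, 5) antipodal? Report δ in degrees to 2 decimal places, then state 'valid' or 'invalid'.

δ = 115.26°, invalid

α = atan 0.2 = 11.31°;  2α = 22.62°
edge 4: e_4 = (+1.90, +2.26);  n_4 = (+0.7654, -0.6435)
edge 5: e_5 = (-1.08, +2.35);  n_5 = (+0.9086, +0.4176)
∠(n_4, n_5) = 64.74°
δ = |180° − 64.74°| = 115.26°
115.26° > 2α = 22.62°  →  invalid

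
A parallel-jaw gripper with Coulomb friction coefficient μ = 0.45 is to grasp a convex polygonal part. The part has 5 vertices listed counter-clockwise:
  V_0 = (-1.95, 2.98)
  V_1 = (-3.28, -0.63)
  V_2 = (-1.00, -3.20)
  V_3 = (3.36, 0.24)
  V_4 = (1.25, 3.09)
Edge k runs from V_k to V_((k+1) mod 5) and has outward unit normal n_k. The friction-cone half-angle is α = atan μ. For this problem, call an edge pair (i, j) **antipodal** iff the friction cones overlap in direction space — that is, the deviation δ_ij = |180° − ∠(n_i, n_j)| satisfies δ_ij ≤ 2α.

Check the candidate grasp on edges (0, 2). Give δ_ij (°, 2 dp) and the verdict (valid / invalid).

α = atan 0.45 = 24.23°;  2α = 48.46°
edge 0: e_0 = (-1.33, -3.61);  n_0 = (-0.9383, +0.3457)
edge 2: e_2 = (+4.36, +3.44);  n_2 = (+0.6194, -0.7851)
∠(n_0, n_2) = 148.50°
δ = |180° − 148.50°| = 31.50°
31.50° ≤ 2α = 48.46°  →  valid

δ = 31.50°, valid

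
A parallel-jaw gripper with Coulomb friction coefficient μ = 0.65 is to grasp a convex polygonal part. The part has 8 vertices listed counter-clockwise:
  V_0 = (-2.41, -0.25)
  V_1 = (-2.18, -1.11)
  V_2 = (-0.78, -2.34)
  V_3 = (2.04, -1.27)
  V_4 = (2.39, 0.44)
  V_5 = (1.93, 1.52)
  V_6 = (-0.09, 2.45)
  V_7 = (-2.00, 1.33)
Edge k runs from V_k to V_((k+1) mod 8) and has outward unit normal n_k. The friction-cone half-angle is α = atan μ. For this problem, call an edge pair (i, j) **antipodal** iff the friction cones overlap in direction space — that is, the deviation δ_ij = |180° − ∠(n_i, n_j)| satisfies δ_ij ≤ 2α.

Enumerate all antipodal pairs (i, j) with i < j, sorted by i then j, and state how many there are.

α = atan 0.65 = 33.02°;  2α = 66.05°
n_0 = (-0.9660, -0.2584)
n_1 = (-0.6600, -0.7512)
n_2 = (+0.3548, -0.9350)
n_3 = (+0.9797, -0.2005)
n_4 = (+0.9200, +0.3919)
n_5 = (+0.4182, +0.9084)
n_6 = (-0.5058, +0.8626)
n_7 = (-0.9679, +0.2512)
  (0,1): δ = 146.27°  ·
  (0,2): δ = 84.19°  ·
  (0,3): δ = 26.54°  ✓
  (0,4): δ = 8.10°  ✓
  (0,5): δ = 50.31°  ✓
  (0,6): δ = 105.41°  ·
  (0,7): δ = 150.48°  ·
  (1,2): δ = 117.92°  ·
  (1,3): δ = 60.27°  ✓
  (1,4): δ = 25.63°  ✓
  (1,5): δ = 16.58°  ✓
  (1,6): δ = 71.69°  ·
  (1,7): δ = 116.75°  ·
  (2,3): δ = 122.35°  ·
  (2,4): δ = 87.71°  ·
  (2,5): δ = 45.50°  ✓
  (2,6): δ = 9.61°  ✓
  (2,7): δ = 54.67°  ✓
  (3,4): δ = 145.36°  ·
  (3,5): δ = 103.15°  ·
  (3,6): δ = 48.05°  ✓
  (3,7): δ = 2.98°  ✓
  (4,5): δ = 137.79°  ·
  (4,6): δ = 82.68°  ·
  (4,7): δ = 37.62°  ✓
  (5,6): δ = 124.89°  ·
  (5,7): δ = 79.83°  ·
  (6,7): δ = 134.93°  ·
antipodal pairs: 12

count = 12; pairs: (0,3), (0,4), (0,5), (1,3), (1,4), (1,5), (2,5), (2,6), (2,7), (3,6), (3,7), (4,7)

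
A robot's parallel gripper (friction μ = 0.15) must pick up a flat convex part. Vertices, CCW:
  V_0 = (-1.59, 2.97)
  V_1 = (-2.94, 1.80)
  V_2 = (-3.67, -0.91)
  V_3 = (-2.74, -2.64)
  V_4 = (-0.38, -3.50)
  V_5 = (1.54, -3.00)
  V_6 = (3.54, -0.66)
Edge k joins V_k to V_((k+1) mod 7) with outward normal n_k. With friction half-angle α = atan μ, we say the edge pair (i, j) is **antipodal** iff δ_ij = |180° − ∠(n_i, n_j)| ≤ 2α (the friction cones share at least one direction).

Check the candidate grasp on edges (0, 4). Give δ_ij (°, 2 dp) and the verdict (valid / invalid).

δ = 26.32°, invalid

α = atan 0.15 = 8.53°;  2α = 17.06°
edge 0: e_0 = (-1.35, -1.17);  n_0 = (-0.6549, +0.7557)
edge 4: e_4 = (+1.92, +0.50);  n_4 = (+0.2520, -0.9677)
∠(n_0, n_4) = 153.68°
δ = |180° − 153.68°| = 26.32°
26.32° > 2α = 17.06°  →  invalid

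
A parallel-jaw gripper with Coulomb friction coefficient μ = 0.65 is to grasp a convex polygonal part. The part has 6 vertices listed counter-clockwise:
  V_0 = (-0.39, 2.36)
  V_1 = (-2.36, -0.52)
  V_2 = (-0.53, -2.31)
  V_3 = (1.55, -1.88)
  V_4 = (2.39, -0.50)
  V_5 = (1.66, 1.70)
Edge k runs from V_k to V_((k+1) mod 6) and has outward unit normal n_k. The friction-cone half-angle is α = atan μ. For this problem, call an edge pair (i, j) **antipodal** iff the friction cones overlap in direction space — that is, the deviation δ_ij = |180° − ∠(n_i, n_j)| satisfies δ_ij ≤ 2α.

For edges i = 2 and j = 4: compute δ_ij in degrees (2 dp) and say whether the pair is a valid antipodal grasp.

δ = 83.32°, invalid

α = atan 0.65 = 33.02°;  2α = 66.05°
edge 2: e_2 = (+2.08, +0.43);  n_2 = (+0.2024, -0.9793)
edge 4: e_4 = (-0.73, +2.20);  n_4 = (+0.9491, +0.3149)
∠(n_2, n_4) = 96.68°
δ = |180° − 96.68°| = 83.32°
83.32° > 2α = 66.05°  →  invalid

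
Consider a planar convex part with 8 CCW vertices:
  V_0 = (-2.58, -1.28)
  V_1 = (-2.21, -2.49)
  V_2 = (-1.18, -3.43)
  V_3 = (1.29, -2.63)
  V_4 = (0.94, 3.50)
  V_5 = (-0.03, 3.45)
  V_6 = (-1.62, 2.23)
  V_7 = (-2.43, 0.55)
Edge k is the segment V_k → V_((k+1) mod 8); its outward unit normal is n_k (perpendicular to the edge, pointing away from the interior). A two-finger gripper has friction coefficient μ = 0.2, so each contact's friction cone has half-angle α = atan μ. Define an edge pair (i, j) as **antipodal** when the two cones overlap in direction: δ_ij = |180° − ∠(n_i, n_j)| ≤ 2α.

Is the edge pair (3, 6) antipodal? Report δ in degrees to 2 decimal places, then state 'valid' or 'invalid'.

δ = 29.01°, invalid

α = atan 0.2 = 11.31°;  2α = 22.62°
edge 3: e_3 = (-0.35, +6.13);  n_3 = (+0.9984, +0.0570)
edge 6: e_6 = (-0.81, -1.68);  n_6 = (-0.9008, +0.4343)
∠(n_3, n_6) = 150.99°
δ = |180° − 150.99°| = 29.01°
29.01° > 2α = 22.62°  →  invalid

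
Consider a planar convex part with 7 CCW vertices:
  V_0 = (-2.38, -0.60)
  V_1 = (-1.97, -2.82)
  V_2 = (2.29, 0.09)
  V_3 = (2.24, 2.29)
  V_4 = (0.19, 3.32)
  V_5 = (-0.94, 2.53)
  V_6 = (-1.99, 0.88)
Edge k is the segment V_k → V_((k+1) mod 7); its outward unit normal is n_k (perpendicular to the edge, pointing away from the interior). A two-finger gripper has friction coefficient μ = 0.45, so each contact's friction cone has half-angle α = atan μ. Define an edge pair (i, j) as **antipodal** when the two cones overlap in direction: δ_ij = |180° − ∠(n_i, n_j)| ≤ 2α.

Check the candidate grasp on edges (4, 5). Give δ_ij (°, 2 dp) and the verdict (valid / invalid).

δ = 157.43°, invalid

α = atan 0.45 = 24.23°;  2α = 48.46°
edge 4: e_4 = (-1.13, -0.79);  n_4 = (-0.5730, +0.8196)
edge 5: e_5 = (-1.05, -1.65);  n_5 = (-0.8437, +0.5369)
∠(n_4, n_5) = 22.57°
δ = |180° − 22.57°| = 157.43°
157.43° > 2α = 48.46°  →  invalid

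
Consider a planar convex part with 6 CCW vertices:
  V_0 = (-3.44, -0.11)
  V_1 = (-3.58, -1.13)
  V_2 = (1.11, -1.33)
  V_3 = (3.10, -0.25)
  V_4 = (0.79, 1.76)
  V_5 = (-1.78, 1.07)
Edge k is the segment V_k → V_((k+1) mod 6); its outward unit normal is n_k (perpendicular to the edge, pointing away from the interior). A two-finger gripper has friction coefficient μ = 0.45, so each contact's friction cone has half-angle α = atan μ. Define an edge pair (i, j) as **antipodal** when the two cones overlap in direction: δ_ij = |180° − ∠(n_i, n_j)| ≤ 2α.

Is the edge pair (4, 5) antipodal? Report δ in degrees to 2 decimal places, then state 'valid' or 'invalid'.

α = atan 0.45 = 24.23°;  2α = 48.46°
edge 4: e_4 = (-2.57, -0.69);  n_4 = (-0.2593, +0.9658)
edge 5: e_5 = (-1.66, -1.18);  n_5 = (-0.5794, +0.8151)
∠(n_4, n_5) = 20.38°
δ = |180° − 20.38°| = 159.62°
159.62° > 2α = 48.46°  →  invalid

δ = 159.62°, invalid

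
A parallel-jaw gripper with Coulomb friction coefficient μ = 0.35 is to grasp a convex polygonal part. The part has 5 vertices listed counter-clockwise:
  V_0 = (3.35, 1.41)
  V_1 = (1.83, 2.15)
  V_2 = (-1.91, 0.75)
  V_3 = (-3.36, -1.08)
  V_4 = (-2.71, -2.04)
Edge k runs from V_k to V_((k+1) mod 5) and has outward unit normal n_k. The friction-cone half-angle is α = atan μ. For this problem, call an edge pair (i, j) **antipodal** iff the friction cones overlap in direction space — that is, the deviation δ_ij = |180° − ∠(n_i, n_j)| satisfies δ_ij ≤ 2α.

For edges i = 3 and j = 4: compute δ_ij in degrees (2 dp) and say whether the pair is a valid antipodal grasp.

α = atan 0.35 = 19.29°;  2α = 38.58°
edge 3: e_3 = (+0.65, -0.96);  n_3 = (-0.8280, -0.5607)
edge 4: e_4 = (+6.06, +3.45);  n_4 = (+0.4947, -0.8690)
∠(n_3, n_4) = 85.55°
δ = |180° − 85.55°| = 94.45°
94.45° > 2α = 38.58°  →  invalid

δ = 94.45°, invalid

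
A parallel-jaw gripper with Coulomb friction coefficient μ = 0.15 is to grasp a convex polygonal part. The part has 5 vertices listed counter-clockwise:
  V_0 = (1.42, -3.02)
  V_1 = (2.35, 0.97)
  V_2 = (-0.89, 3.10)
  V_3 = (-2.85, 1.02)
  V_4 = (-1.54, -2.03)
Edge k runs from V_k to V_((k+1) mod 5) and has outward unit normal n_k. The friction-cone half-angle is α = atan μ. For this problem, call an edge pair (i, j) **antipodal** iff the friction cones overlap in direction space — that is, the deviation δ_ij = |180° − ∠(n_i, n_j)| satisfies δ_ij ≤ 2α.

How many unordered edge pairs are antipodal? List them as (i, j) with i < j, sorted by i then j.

α = atan 0.15 = 8.53°;  2α = 17.06°
n_0 = (+0.9739, -0.2270)
n_1 = (+0.5493, +0.8356)
n_2 = (-0.7278, +0.6858)
n_3 = (-0.9188, -0.3946)
n_4 = (-0.3172, -0.9484)
  (0,1): δ = 110.20°  ·
  (0,2): δ = 30.18°  ·
  (0,3): δ = 36.36°  ·
  (0,4): δ = 84.63°  ·
  (1,2): δ = 99.98°  ·
  (1,3): δ = 33.43°  ·
  (1,4): δ = 14.83°  ✓
  (2,3): δ = 113.46°  ·
  (2,4): δ = 65.19°  ·
  (3,4): δ = 131.74°  ·
antipodal pairs: 1

count = 1; pairs: (1,4)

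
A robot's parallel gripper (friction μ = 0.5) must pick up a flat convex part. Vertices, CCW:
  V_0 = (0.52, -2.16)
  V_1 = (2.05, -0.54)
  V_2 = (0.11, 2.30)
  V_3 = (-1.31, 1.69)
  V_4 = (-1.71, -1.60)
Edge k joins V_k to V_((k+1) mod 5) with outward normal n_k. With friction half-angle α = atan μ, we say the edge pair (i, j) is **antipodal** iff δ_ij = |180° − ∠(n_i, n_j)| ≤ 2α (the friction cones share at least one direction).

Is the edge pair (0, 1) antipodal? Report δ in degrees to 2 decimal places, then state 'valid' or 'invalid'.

α = atan 0.5 = 26.57°;  2α = 53.13°
edge 0: e_0 = (+1.53, +1.62);  n_0 = (+0.7270, -0.6866)
edge 1: e_1 = (-1.94, +2.84);  n_1 = (+0.8257, +0.5641)
∠(n_0, n_1) = 77.70°
δ = |180° − 77.70°| = 102.30°
102.30° > 2α = 53.13°  →  invalid

δ = 102.30°, invalid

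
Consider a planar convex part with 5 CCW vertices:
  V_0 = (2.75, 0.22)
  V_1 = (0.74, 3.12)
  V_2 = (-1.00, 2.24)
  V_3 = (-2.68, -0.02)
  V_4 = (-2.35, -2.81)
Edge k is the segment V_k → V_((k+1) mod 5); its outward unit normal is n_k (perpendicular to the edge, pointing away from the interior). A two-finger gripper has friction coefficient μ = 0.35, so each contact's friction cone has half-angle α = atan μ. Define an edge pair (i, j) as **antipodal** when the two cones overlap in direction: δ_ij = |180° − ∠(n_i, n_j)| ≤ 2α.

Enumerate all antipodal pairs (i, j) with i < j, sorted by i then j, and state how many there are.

count = 3; pairs: (0,3), (1,4), (2,4)

α = atan 0.35 = 19.29°;  2α = 38.58°
n_0 = (+0.8219, +0.5697)
n_1 = (-0.4513, +0.8924)
n_2 = (-0.8025, +0.5966)
n_3 = (-0.9931, -0.1175)
n_4 = (+0.5108, -0.8597)
  (0,1): δ = 97.90°  ·
  (0,2): δ = 71.35°  ·
  (0,3): δ = 27.98°  ✓
  (0,4): δ = 85.99°  ·
  (1,2): δ = 153.45°  ·
  (1,3): δ = 110.08°  ·
  (1,4): δ = 3.89°  ✓
  (2,3): δ = 136.63°  ·
  (2,4): δ = 22.66°  ✓
  (3,4): δ = 66.03°  ·
antipodal pairs: 3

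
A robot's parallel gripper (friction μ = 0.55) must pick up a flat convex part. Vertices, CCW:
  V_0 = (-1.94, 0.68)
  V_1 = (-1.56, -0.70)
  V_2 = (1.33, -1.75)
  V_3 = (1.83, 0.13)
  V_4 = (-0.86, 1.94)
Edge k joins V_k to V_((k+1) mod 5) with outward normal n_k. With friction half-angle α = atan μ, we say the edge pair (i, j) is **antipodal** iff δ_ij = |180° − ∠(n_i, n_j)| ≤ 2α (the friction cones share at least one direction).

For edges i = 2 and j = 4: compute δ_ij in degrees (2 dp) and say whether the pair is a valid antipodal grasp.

α = atan 0.55 = 28.81°;  2α = 57.62°
edge 2: e_2 = (+0.50, +1.88);  n_2 = (+0.9664, -0.2570)
edge 4: e_4 = (-1.08, -1.26);  n_4 = (-0.7593, +0.6508)
∠(n_2, n_4) = 154.29°
δ = |180° − 154.29°| = 25.71°
25.71° ≤ 2α = 57.62°  →  valid

δ = 25.71°, valid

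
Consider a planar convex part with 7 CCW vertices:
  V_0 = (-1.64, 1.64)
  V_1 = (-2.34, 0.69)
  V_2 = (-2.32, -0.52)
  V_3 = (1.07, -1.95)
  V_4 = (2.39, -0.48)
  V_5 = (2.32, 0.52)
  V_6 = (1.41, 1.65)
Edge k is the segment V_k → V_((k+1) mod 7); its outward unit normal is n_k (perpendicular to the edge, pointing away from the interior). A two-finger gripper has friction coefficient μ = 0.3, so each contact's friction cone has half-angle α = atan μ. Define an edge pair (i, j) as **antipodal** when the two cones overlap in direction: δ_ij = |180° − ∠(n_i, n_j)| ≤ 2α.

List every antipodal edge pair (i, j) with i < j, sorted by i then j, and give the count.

count = 4; pairs: (0,3), (1,4), (2,5), (2,6)

α = atan 0.3 = 16.70°;  2α = 33.40°
n_0 = (-0.8051, +0.5932)
n_1 = (-0.9999, -0.0165)
n_2 = (-0.3887, -0.9214)
n_3 = (+0.7440, -0.6681)
n_4 = (+0.9976, +0.0698)
n_5 = (+0.7788, +0.6272)
n_6 = (-0.0033, +1.0000)
  (0,1): δ = 142.67°  ·
  (0,2): δ = 76.49°  ·
  (0,3): δ = 5.54°  ✓
  (0,4): δ = 40.39°  ·
  (0,5): δ = 75.23°  ·
  (0,6): δ = 126.57°  ·
  (1,2): δ = 113.82°  ·
  (1,3): δ = 42.87°  ·
  (1,4): δ = 3.06°  ✓
  (1,5): δ = 37.90°  ·
  (1,6): δ = 89.24°  ·
  (2,3): δ = 109.05°  ·
  (2,4): δ = 63.12°  ·
  (2,5): δ = 28.28°  ✓
  (2,6): δ = 23.06°  ✓
  (3,4): δ = 134.07°  ·
  (3,5): δ = 99.23°  ·
  (3,6): δ = 47.89°  ·
  (4,5): δ = 145.16°  ·
  (4,6): δ = 93.82°  ·
  (5,6): δ = 128.66°  ·
antipodal pairs: 4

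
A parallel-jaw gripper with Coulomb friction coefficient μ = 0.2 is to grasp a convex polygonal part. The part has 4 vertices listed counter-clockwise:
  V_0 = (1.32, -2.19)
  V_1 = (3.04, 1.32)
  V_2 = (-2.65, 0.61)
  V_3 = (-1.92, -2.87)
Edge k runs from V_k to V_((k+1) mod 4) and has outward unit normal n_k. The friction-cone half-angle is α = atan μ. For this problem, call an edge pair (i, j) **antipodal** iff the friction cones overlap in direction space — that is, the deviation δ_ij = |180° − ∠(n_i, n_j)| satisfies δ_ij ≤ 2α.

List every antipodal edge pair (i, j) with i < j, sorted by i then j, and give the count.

α = atan 0.2 = 11.31°;  2α = 22.62°
n_0 = (+0.8980, -0.4400)
n_1 = (-0.1238, +0.9923)
n_2 = (-0.9787, -0.2053)
n_3 = (+0.2054, -0.9787)
  (0,1): δ = 56.78°  ·
  (0,2): δ = 37.95°  ·
  (0,3): δ = 127.96°  ·
  (1,2): δ = 85.27°  ·
  (1,3): δ = 4.74°  ✓
  (2,3): δ = 89.99°  ·
antipodal pairs: 1

count = 1; pairs: (1,3)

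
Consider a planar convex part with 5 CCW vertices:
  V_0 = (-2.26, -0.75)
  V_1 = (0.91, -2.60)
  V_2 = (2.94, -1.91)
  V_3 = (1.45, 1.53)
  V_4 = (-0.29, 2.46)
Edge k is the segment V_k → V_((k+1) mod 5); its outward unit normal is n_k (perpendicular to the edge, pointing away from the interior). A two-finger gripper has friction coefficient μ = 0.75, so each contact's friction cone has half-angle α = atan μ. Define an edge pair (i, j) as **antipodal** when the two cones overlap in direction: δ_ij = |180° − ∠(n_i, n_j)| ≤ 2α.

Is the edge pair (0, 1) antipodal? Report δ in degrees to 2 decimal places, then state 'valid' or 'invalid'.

δ = 130.96°, invalid

α = atan 0.75 = 36.87°;  2α = 73.74°
edge 0: e_0 = (+3.17, -1.85);  n_0 = (-0.5040, -0.8637)
edge 1: e_1 = (+2.03, +0.69);  n_1 = (+0.3218, -0.9468)
∠(n_0, n_1) = 49.04°
δ = |180° − 49.04°| = 130.96°
130.96° > 2α = 73.74°  →  invalid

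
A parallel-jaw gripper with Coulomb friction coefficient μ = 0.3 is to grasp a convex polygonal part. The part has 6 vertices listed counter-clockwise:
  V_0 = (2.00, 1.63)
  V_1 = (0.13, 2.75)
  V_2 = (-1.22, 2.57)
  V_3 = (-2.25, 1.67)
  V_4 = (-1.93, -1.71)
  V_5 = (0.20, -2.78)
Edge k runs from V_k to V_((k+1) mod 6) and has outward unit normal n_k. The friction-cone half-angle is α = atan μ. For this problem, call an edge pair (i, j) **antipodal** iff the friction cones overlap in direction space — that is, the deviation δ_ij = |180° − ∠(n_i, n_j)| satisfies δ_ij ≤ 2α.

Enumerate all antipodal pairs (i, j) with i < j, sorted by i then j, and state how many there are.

α = atan 0.3 = 16.70°;  2α = 33.40°
n_0 = (+0.5138, +0.8579)
n_1 = (-0.1322, +0.9912)
n_2 = (-0.6580, +0.7530)
n_3 = (-0.9955, -0.0943)
n_4 = (-0.4489, -0.8936)
n_5 = (+0.9258, -0.3779)
  (0,1): δ = 141.49°  ·
  (0,2): δ = 107.93°  ·
  (0,3): δ = 53.67°  ·
  (0,4): δ = 4.25°  ✓
  (0,5): δ = 98.72°  ·
  (1,2): δ = 146.45°  ·
  (1,3): δ = 92.19°  ·
  (1,4): δ = 34.27°  ·
  (1,5): δ = 60.20°  ·
  (2,3): δ = 125.74°  ·
  (2,4): δ = 67.82°  ·
  (2,5): δ = 26.65°  ✓
  (3,4): δ = 122.08°  ·
  (3,5): δ = 27.61°  ✓
  (4,5): δ = 85.53°  ·
antipodal pairs: 3

count = 3; pairs: (0,4), (2,5), (3,5)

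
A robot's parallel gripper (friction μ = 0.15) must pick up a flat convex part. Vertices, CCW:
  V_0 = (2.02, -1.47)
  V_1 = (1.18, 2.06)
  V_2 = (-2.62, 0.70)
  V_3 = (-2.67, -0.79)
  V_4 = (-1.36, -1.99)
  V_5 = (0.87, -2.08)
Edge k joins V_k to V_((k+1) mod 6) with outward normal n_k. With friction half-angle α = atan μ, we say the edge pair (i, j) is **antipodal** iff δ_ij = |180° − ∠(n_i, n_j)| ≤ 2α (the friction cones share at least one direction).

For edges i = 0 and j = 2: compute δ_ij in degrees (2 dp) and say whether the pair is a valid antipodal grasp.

α = atan 0.15 = 8.53°;  2α = 17.06°
edge 0: e_0 = (-0.84, +3.53);  n_0 = (+0.9728, +0.2315)
edge 2: e_2 = (-0.05, -1.49);  n_2 = (-0.9994, +0.0335)
∠(n_0, n_2) = 164.69°
δ = |180° − 164.69°| = 15.31°
15.31° ≤ 2α = 17.06°  →  valid

δ = 15.31°, valid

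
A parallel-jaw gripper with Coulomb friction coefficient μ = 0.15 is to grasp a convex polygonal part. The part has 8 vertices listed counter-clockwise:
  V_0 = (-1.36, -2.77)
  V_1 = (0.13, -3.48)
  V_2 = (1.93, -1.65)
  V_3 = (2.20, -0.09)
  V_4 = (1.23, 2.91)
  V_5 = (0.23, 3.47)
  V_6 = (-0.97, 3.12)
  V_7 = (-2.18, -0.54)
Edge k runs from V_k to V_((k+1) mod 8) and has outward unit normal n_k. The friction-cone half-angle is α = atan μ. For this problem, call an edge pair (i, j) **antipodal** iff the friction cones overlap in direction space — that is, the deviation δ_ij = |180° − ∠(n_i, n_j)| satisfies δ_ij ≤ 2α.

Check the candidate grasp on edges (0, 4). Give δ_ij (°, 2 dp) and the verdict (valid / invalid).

α = atan 0.15 = 8.53°;  2α = 17.06°
edge 0: e_0 = (+1.49, -0.71);  n_0 = (-0.4302, -0.9027)
edge 4: e_4 = (-1.00, +0.56);  n_4 = (+0.4886, +0.8725)
∠(n_0, n_4) = 176.23°
δ = |180° − 176.23°| = 3.77°
3.77° ≤ 2α = 17.06°  →  valid

δ = 3.77°, valid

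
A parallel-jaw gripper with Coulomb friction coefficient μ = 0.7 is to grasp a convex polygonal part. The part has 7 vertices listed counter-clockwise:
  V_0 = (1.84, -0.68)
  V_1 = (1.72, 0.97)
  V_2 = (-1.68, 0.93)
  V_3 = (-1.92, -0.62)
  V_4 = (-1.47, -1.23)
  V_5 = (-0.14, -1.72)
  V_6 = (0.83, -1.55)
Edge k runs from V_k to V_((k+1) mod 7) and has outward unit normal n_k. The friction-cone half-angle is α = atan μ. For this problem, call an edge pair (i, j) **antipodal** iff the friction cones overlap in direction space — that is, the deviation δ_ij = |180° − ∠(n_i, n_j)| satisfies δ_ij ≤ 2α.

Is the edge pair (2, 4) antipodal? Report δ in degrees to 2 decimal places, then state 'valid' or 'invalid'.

δ = 101.42°, invalid

α = atan 0.7 = 34.99°;  2α = 69.98°
edge 2: e_2 = (-0.24, -1.55);  n_2 = (-0.9882, +0.1530)
edge 4: e_4 = (+1.33, -0.49);  n_4 = (-0.3457, -0.9383)
∠(n_2, n_4) = 78.58°
δ = |180° − 78.58°| = 101.42°
101.42° > 2α = 69.98°  →  invalid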